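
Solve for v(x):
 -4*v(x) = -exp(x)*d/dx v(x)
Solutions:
 v(x) = C1*exp(-4*exp(-x))


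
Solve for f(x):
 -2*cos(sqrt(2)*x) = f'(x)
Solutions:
 f(x) = C1 - sqrt(2)*sin(sqrt(2)*x)


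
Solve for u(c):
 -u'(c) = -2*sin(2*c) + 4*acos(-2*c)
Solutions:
 u(c) = C1 - 4*c*acos(-2*c) - 2*sqrt(1 - 4*c^2) - cos(2*c)


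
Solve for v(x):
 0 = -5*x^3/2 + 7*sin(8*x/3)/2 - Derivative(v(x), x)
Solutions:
 v(x) = C1 - 5*x^4/8 - 21*cos(8*x/3)/16


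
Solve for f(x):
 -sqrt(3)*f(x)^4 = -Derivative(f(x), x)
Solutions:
 f(x) = (-1/(C1 + 3*sqrt(3)*x))^(1/3)
 f(x) = (-1/(C1 + sqrt(3)*x))^(1/3)*(-3^(2/3) - 3*3^(1/6)*I)/6
 f(x) = (-1/(C1 + sqrt(3)*x))^(1/3)*(-3^(2/3) + 3*3^(1/6)*I)/6


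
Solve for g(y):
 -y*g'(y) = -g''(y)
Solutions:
 g(y) = C1 + C2*erfi(sqrt(2)*y/2)


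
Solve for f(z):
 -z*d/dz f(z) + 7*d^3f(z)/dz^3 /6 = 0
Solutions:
 f(z) = C1 + Integral(C2*airyai(6^(1/3)*7^(2/3)*z/7) + C3*airybi(6^(1/3)*7^(2/3)*z/7), z)


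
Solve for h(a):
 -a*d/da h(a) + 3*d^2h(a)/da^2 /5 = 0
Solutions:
 h(a) = C1 + C2*erfi(sqrt(30)*a/6)


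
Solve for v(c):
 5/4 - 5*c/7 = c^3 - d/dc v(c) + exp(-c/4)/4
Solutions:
 v(c) = C1 + c^4/4 + 5*c^2/14 - 5*c/4 - 1/exp(c)^(1/4)


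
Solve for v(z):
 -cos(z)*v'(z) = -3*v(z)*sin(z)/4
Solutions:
 v(z) = C1/cos(z)^(3/4)


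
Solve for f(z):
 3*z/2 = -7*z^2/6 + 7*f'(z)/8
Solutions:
 f(z) = C1 + 4*z^3/9 + 6*z^2/7


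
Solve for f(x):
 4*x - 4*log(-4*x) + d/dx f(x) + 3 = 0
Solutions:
 f(x) = C1 - 2*x^2 + 4*x*log(-x) + x*(-7 + 8*log(2))


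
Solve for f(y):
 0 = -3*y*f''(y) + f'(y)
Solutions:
 f(y) = C1 + C2*y^(4/3)


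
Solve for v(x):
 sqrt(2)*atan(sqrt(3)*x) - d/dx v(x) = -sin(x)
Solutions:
 v(x) = C1 + sqrt(2)*(x*atan(sqrt(3)*x) - sqrt(3)*log(3*x^2 + 1)/6) - cos(x)


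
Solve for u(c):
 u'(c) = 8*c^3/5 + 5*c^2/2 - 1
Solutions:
 u(c) = C1 + 2*c^4/5 + 5*c^3/6 - c


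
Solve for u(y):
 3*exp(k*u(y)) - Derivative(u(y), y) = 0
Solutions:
 u(y) = Piecewise((log(-1/(C1*k + 3*k*y))/k, Ne(k, 0)), (nan, True))
 u(y) = Piecewise((C1 + 3*y, Eq(k, 0)), (nan, True))


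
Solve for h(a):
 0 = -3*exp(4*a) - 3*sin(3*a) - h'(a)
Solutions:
 h(a) = C1 - 3*exp(4*a)/4 + cos(3*a)


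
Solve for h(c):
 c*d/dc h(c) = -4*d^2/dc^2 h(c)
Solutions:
 h(c) = C1 + C2*erf(sqrt(2)*c/4)


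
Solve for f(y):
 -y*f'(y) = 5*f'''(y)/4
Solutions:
 f(y) = C1 + Integral(C2*airyai(-10^(2/3)*y/5) + C3*airybi(-10^(2/3)*y/5), y)


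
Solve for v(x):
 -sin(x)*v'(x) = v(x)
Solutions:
 v(x) = C1*sqrt(cos(x) + 1)/sqrt(cos(x) - 1)


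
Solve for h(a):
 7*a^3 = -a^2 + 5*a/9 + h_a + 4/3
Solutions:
 h(a) = C1 + 7*a^4/4 + a^3/3 - 5*a^2/18 - 4*a/3


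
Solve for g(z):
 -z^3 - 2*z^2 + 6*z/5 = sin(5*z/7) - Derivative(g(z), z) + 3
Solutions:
 g(z) = C1 + z^4/4 + 2*z^3/3 - 3*z^2/5 + 3*z - 7*cos(5*z/7)/5


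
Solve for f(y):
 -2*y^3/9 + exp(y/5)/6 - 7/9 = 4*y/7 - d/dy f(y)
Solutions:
 f(y) = C1 + y^4/18 + 2*y^2/7 + 7*y/9 - 5*exp(y/5)/6


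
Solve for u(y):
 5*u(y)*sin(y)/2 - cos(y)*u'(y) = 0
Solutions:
 u(y) = C1/cos(y)^(5/2)


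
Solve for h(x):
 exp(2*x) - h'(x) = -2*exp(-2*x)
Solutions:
 h(x) = C1 + exp(2*x)/2 - exp(-2*x)


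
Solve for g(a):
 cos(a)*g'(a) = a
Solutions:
 g(a) = C1 + Integral(a/cos(a), a)


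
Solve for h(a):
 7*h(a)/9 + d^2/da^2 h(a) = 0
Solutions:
 h(a) = C1*sin(sqrt(7)*a/3) + C2*cos(sqrt(7)*a/3)


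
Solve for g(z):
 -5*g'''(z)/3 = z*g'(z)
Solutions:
 g(z) = C1 + Integral(C2*airyai(-3^(1/3)*5^(2/3)*z/5) + C3*airybi(-3^(1/3)*5^(2/3)*z/5), z)


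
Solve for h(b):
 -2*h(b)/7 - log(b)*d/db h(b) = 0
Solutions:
 h(b) = C1*exp(-2*li(b)/7)


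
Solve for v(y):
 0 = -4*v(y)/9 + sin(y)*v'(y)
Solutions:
 v(y) = C1*(cos(y) - 1)^(2/9)/(cos(y) + 1)^(2/9)


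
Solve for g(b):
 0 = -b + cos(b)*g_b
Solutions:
 g(b) = C1 + Integral(b/cos(b), b)


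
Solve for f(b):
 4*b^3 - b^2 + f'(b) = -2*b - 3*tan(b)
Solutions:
 f(b) = C1 - b^4 + b^3/3 - b^2 + 3*log(cos(b))


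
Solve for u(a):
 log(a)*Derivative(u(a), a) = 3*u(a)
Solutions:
 u(a) = C1*exp(3*li(a))


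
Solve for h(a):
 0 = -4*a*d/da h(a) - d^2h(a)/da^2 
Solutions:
 h(a) = C1 + C2*erf(sqrt(2)*a)


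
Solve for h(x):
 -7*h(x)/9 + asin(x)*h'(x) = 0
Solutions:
 h(x) = C1*exp(7*Integral(1/asin(x), x)/9)


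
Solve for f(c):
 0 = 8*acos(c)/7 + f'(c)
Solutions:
 f(c) = C1 - 8*c*acos(c)/7 + 8*sqrt(1 - c^2)/7


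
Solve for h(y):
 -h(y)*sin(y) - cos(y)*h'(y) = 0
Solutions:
 h(y) = C1*cos(y)


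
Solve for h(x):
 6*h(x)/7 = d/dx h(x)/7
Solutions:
 h(x) = C1*exp(6*x)


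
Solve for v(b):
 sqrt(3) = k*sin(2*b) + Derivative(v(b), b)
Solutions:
 v(b) = C1 + sqrt(3)*b + k*cos(2*b)/2


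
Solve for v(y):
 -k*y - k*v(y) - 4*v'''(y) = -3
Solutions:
 v(y) = C1*exp(2^(1/3)*y*(-k)^(1/3)/2) + C2*exp(2^(1/3)*y*(-k)^(1/3)*(-1 + sqrt(3)*I)/4) + C3*exp(-2^(1/3)*y*(-k)^(1/3)*(1 + sqrt(3)*I)/4) - y + 3/k


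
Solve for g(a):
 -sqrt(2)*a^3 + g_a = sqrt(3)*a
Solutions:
 g(a) = C1 + sqrt(2)*a^4/4 + sqrt(3)*a^2/2


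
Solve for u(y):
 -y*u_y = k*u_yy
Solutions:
 u(y) = C1 + C2*sqrt(k)*erf(sqrt(2)*y*sqrt(1/k)/2)


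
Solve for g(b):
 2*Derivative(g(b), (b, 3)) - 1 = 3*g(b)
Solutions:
 g(b) = C3*exp(2^(2/3)*3^(1/3)*b/2) + (C1*sin(2^(2/3)*3^(5/6)*b/4) + C2*cos(2^(2/3)*3^(5/6)*b/4))*exp(-2^(2/3)*3^(1/3)*b/4) - 1/3


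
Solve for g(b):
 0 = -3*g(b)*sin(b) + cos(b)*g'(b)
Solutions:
 g(b) = C1/cos(b)^3


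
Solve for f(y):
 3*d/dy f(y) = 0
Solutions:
 f(y) = C1


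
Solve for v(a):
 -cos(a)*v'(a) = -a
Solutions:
 v(a) = C1 + Integral(a/cos(a), a)


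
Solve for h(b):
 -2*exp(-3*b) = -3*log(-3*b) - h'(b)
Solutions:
 h(b) = C1 - 3*b*log(-b) + 3*b*(1 - log(3)) - 2*exp(-3*b)/3


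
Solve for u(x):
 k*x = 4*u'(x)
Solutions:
 u(x) = C1 + k*x^2/8


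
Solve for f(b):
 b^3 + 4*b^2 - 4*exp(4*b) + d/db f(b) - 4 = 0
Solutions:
 f(b) = C1 - b^4/4 - 4*b^3/3 + 4*b + exp(4*b)


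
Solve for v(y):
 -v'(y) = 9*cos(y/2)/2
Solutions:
 v(y) = C1 - 9*sin(y/2)


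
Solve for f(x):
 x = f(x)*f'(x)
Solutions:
 f(x) = -sqrt(C1 + x^2)
 f(x) = sqrt(C1 + x^2)


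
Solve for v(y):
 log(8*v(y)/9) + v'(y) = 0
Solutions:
 Integral(1/(log(_y) - 2*log(3) + 3*log(2)), (_y, v(y))) = C1 - y


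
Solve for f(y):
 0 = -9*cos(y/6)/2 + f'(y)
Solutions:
 f(y) = C1 + 27*sin(y/6)


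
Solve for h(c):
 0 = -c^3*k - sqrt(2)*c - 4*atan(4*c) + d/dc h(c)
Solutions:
 h(c) = C1 + c^4*k/4 + sqrt(2)*c^2/2 + 4*c*atan(4*c) - log(16*c^2 + 1)/2


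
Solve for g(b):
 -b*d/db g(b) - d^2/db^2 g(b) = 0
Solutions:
 g(b) = C1 + C2*erf(sqrt(2)*b/2)


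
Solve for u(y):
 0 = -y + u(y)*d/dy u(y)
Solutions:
 u(y) = -sqrt(C1 + y^2)
 u(y) = sqrt(C1 + y^2)


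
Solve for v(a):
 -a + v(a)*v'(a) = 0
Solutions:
 v(a) = -sqrt(C1 + a^2)
 v(a) = sqrt(C1 + a^2)


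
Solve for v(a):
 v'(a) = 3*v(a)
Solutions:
 v(a) = C1*exp(3*a)


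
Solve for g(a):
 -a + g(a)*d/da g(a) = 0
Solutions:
 g(a) = -sqrt(C1 + a^2)
 g(a) = sqrt(C1 + a^2)


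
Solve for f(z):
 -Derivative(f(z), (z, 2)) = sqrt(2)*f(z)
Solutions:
 f(z) = C1*sin(2^(1/4)*z) + C2*cos(2^(1/4)*z)


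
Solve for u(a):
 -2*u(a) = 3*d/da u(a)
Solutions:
 u(a) = C1*exp(-2*a/3)


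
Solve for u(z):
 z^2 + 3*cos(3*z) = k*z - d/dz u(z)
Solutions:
 u(z) = C1 + k*z^2/2 - z^3/3 - sin(3*z)


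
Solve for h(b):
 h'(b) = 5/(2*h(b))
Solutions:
 h(b) = -sqrt(C1 + 5*b)
 h(b) = sqrt(C1 + 5*b)


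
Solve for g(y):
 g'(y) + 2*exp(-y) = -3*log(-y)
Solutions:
 g(y) = C1 - 3*y*log(-y) + 3*y + 2*exp(-y)


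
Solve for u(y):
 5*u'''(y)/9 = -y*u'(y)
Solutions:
 u(y) = C1 + Integral(C2*airyai(-15^(2/3)*y/5) + C3*airybi(-15^(2/3)*y/5), y)


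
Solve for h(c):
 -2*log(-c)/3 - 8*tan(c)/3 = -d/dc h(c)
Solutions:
 h(c) = C1 + 2*c*log(-c)/3 - 2*c/3 - 8*log(cos(c))/3


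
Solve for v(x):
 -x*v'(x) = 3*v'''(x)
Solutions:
 v(x) = C1 + Integral(C2*airyai(-3^(2/3)*x/3) + C3*airybi(-3^(2/3)*x/3), x)


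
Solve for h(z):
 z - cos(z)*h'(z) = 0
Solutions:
 h(z) = C1 + Integral(z/cos(z), z)


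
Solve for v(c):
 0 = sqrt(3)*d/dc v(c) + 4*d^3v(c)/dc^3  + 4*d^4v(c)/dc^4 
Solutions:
 v(c) = C1 + C2*exp(c*(-2 + (1 + 27*sqrt(3)/8 + sqrt(-4 + (8 + 27*sqrt(3))^2/16)/2)^(-1/3) + (1 + 27*sqrt(3)/8 + sqrt(-4 + (8 + 27*sqrt(3))^2/16)/2)^(1/3))/6)*sin(sqrt(3)*c*(-(1 + 27*sqrt(3)/8 + sqrt(-4 + (2 + 27*sqrt(3)/4)^2)/2)^(1/3) + (1 + 27*sqrt(3)/8 + sqrt(-4 + (2 + 27*sqrt(3)/4)^2)/2)^(-1/3))/6) + C3*exp(c*(-2 + (1 + 27*sqrt(3)/8 + sqrt(-4 + (8 + 27*sqrt(3))^2/16)/2)^(-1/3) + (1 + 27*sqrt(3)/8 + sqrt(-4 + (8 + 27*sqrt(3))^2/16)/2)^(1/3))/6)*cos(sqrt(3)*c*(-(1 + 27*sqrt(3)/8 + sqrt(-4 + (2 + 27*sqrt(3)/4)^2)/2)^(1/3) + (1 + 27*sqrt(3)/8 + sqrt(-4 + (2 + 27*sqrt(3)/4)^2)/2)^(-1/3))/6) + C4*exp(-c*((1 + 27*sqrt(3)/8 + sqrt(-4 + (8 + 27*sqrt(3))^2/16)/2)^(-1/3) + 1 + (1 + 27*sqrt(3)/8 + sqrt(-4 + (8 + 27*sqrt(3))^2/16)/2)^(1/3))/3)


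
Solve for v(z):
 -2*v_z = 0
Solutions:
 v(z) = C1


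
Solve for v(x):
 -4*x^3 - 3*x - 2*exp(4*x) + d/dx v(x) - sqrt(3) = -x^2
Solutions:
 v(x) = C1 + x^4 - x^3/3 + 3*x^2/2 + sqrt(3)*x + exp(4*x)/2


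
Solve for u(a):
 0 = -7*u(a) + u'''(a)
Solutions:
 u(a) = C3*exp(7^(1/3)*a) + (C1*sin(sqrt(3)*7^(1/3)*a/2) + C2*cos(sqrt(3)*7^(1/3)*a/2))*exp(-7^(1/3)*a/2)


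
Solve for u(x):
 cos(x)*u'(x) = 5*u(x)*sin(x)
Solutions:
 u(x) = C1/cos(x)^5


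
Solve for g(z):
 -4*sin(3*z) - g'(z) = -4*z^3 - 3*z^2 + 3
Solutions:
 g(z) = C1 + z^4 + z^3 - 3*z + 4*cos(3*z)/3


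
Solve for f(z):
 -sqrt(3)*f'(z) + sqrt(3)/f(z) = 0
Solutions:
 f(z) = -sqrt(C1 + 2*z)
 f(z) = sqrt(C1 + 2*z)


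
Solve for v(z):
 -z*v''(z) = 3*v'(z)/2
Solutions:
 v(z) = C1 + C2/sqrt(z)


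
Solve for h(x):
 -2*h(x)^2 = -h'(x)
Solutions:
 h(x) = -1/(C1 + 2*x)


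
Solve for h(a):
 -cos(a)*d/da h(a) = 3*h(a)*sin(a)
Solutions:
 h(a) = C1*cos(a)^3


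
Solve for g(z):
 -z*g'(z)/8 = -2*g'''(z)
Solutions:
 g(z) = C1 + Integral(C2*airyai(2^(2/3)*z/4) + C3*airybi(2^(2/3)*z/4), z)


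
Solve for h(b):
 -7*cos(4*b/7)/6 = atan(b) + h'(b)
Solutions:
 h(b) = C1 - b*atan(b) + log(b^2 + 1)/2 - 49*sin(4*b/7)/24


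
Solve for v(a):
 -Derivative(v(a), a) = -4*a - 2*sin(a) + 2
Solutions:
 v(a) = C1 + 2*a^2 - 2*a - 2*cos(a)


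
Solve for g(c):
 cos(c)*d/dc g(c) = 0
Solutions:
 g(c) = C1


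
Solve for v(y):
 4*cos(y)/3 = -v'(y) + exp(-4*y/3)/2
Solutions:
 v(y) = C1 - 4*sin(y)/3 - 3*exp(-4*y/3)/8


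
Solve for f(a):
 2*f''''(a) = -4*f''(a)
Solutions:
 f(a) = C1 + C2*a + C3*sin(sqrt(2)*a) + C4*cos(sqrt(2)*a)


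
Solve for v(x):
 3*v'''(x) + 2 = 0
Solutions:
 v(x) = C1 + C2*x + C3*x^2 - x^3/9


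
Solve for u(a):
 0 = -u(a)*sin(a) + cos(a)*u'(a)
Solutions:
 u(a) = C1/cos(a)


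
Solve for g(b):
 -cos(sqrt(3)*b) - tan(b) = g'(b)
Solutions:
 g(b) = C1 + log(cos(b)) - sqrt(3)*sin(sqrt(3)*b)/3


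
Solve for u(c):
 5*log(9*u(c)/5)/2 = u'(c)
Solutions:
 -2*Integral(1/(log(_y) - log(5) + 2*log(3)), (_y, u(c)))/5 = C1 - c


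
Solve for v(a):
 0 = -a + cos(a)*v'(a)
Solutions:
 v(a) = C1 + Integral(a/cos(a), a)


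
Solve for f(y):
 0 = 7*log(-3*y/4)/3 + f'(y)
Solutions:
 f(y) = C1 - 7*y*log(-y)/3 + 7*y*(-log(3) + 1 + 2*log(2))/3


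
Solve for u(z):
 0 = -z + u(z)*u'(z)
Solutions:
 u(z) = -sqrt(C1 + z^2)
 u(z) = sqrt(C1 + z^2)


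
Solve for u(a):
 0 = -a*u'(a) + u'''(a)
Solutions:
 u(a) = C1 + Integral(C2*airyai(a) + C3*airybi(a), a)


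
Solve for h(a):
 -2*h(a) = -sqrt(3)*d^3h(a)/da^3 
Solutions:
 h(a) = C3*exp(2^(1/3)*3^(5/6)*a/3) + (C1*sin(6^(1/3)*a/2) + C2*cos(6^(1/3)*a/2))*exp(-2^(1/3)*3^(5/6)*a/6)


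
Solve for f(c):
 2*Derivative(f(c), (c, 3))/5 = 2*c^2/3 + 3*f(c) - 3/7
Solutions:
 f(c) = C3*exp(15^(1/3)*2^(2/3)*c/2) - 2*c^2/9 + (C1*sin(2^(2/3)*3^(5/6)*5^(1/3)*c/4) + C2*cos(2^(2/3)*3^(5/6)*5^(1/3)*c/4))*exp(-15^(1/3)*2^(2/3)*c/4) + 1/7


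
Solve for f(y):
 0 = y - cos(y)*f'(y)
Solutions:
 f(y) = C1 + Integral(y/cos(y), y)


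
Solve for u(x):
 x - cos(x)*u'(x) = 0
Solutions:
 u(x) = C1 + Integral(x/cos(x), x)


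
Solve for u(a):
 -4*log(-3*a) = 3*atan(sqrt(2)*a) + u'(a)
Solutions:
 u(a) = C1 - 4*a*log(-a) - 3*a*atan(sqrt(2)*a) - 4*a*log(3) + 4*a + 3*sqrt(2)*log(2*a^2 + 1)/4


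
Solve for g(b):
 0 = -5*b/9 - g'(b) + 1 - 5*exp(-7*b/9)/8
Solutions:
 g(b) = C1 - 5*b^2/18 + b + 45*exp(-7*b/9)/56


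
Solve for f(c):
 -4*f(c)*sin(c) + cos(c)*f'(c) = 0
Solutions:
 f(c) = C1/cos(c)^4


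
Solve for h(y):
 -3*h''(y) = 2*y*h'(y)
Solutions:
 h(y) = C1 + C2*erf(sqrt(3)*y/3)


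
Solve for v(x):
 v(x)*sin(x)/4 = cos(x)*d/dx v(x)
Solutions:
 v(x) = C1/cos(x)^(1/4)


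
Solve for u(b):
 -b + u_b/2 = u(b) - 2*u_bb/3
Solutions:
 u(b) = C1*exp(b*(-3 + sqrt(105))/8) + C2*exp(-b*(3 + sqrt(105))/8) - b - 1/2


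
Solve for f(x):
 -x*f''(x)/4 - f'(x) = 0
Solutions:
 f(x) = C1 + C2/x^3


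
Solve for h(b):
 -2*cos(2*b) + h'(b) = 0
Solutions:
 h(b) = C1 + sin(2*b)


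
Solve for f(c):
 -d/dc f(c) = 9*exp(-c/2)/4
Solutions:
 f(c) = C1 + 9*exp(-c/2)/2


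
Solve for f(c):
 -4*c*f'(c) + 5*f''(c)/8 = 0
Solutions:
 f(c) = C1 + C2*erfi(4*sqrt(5)*c/5)


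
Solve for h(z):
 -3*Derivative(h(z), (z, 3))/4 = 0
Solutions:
 h(z) = C1 + C2*z + C3*z^2


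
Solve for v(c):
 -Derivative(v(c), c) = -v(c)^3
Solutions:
 v(c) = -sqrt(2)*sqrt(-1/(C1 + c))/2
 v(c) = sqrt(2)*sqrt(-1/(C1 + c))/2


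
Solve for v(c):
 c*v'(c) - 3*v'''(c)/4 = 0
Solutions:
 v(c) = C1 + Integral(C2*airyai(6^(2/3)*c/3) + C3*airybi(6^(2/3)*c/3), c)


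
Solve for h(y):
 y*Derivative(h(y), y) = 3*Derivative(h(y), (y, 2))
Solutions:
 h(y) = C1 + C2*erfi(sqrt(6)*y/6)


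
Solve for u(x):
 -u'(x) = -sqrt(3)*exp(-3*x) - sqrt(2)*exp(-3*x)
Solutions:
 u(x) = C1 - sqrt(3)*exp(-3*x)/3 - sqrt(2)*exp(-3*x)/3


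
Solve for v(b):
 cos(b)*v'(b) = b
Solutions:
 v(b) = C1 + Integral(b/cos(b), b)


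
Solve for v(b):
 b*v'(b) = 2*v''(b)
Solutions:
 v(b) = C1 + C2*erfi(b/2)


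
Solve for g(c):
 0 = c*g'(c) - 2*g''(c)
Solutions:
 g(c) = C1 + C2*erfi(c/2)


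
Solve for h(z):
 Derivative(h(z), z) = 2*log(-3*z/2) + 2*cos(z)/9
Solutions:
 h(z) = C1 + 2*z*log(-z) - 2*z - 2*z*log(2) + 2*z*log(3) + 2*sin(z)/9


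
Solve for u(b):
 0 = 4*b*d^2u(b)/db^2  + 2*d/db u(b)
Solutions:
 u(b) = C1 + C2*sqrt(b)


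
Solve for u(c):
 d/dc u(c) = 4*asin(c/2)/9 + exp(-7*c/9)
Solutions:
 u(c) = C1 + 4*c*asin(c/2)/9 + 4*sqrt(4 - c^2)/9 - 9*exp(-7*c/9)/7


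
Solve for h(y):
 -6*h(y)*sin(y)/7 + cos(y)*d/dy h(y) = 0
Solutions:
 h(y) = C1/cos(y)^(6/7)


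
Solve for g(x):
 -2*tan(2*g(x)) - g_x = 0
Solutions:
 g(x) = -asin(C1*exp(-4*x))/2 + pi/2
 g(x) = asin(C1*exp(-4*x))/2


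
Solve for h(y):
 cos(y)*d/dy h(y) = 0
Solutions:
 h(y) = C1


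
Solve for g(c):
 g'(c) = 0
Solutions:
 g(c) = C1


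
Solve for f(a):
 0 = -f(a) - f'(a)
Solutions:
 f(a) = C1*exp(-a)


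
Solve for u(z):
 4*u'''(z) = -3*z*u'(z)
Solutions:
 u(z) = C1 + Integral(C2*airyai(-6^(1/3)*z/2) + C3*airybi(-6^(1/3)*z/2), z)


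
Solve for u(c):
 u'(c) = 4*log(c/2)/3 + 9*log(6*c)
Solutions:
 u(c) = C1 + 31*c*log(c)/3 - 31*c/3 + 2*c*log(2)/3 + c*log(2519424)


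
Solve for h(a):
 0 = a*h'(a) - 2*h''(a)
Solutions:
 h(a) = C1 + C2*erfi(a/2)


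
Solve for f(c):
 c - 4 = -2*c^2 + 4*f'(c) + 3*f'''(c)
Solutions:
 f(c) = C1 + C2*sin(2*sqrt(3)*c/3) + C3*cos(2*sqrt(3)*c/3) + c^3/6 + c^2/8 - 7*c/4


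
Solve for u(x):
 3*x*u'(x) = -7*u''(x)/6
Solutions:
 u(x) = C1 + C2*erf(3*sqrt(7)*x/7)


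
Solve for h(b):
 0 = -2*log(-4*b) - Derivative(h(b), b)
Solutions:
 h(b) = C1 - 2*b*log(-b) + 2*b*(1 - 2*log(2))


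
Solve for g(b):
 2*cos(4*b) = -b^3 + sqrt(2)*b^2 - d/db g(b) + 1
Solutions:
 g(b) = C1 - b^4/4 + sqrt(2)*b^3/3 + b - sin(4*b)/2


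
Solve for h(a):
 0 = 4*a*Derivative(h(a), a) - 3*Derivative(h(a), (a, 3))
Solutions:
 h(a) = C1 + Integral(C2*airyai(6^(2/3)*a/3) + C3*airybi(6^(2/3)*a/3), a)


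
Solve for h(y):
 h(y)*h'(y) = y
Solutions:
 h(y) = -sqrt(C1 + y^2)
 h(y) = sqrt(C1 + y^2)


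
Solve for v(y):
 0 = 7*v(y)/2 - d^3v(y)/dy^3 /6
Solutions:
 v(y) = C3*exp(21^(1/3)*y) + (C1*sin(3^(5/6)*7^(1/3)*y/2) + C2*cos(3^(5/6)*7^(1/3)*y/2))*exp(-21^(1/3)*y/2)


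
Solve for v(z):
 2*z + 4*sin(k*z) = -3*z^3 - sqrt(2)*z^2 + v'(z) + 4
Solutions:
 v(z) = C1 + 3*z^4/4 + sqrt(2)*z^3/3 + z^2 - 4*z - 4*cos(k*z)/k


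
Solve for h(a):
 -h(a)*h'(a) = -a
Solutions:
 h(a) = -sqrt(C1 + a^2)
 h(a) = sqrt(C1 + a^2)


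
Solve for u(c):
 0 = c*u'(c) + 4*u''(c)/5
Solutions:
 u(c) = C1 + C2*erf(sqrt(10)*c/4)


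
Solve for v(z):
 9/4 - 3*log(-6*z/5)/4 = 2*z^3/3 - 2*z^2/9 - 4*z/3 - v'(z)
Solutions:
 v(z) = C1 + z^4/6 - 2*z^3/27 - 2*z^2/3 + 3*z*log(-z)/4 + z*(-3 - 3*log(5)/4 + 3*log(6)/4)


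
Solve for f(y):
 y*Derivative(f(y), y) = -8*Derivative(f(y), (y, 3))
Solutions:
 f(y) = C1 + Integral(C2*airyai(-y/2) + C3*airybi(-y/2), y)


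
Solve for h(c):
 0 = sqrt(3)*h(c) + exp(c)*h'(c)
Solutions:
 h(c) = C1*exp(sqrt(3)*exp(-c))


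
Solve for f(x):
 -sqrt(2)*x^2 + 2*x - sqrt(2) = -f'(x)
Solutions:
 f(x) = C1 + sqrt(2)*x^3/3 - x^2 + sqrt(2)*x


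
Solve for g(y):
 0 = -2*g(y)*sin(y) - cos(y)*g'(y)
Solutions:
 g(y) = C1*cos(y)^2


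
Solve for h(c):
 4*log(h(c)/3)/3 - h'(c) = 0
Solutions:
 3*Integral(1/(-log(_y) + log(3)), (_y, h(c)))/4 = C1 - c


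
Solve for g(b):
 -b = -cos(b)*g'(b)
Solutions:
 g(b) = C1 + Integral(b/cos(b), b)


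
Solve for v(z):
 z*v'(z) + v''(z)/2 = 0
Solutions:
 v(z) = C1 + C2*erf(z)


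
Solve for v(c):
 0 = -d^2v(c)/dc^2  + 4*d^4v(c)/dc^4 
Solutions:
 v(c) = C1 + C2*c + C3*exp(-c/2) + C4*exp(c/2)


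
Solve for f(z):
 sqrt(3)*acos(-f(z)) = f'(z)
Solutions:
 Integral(1/acos(-_y), (_y, f(z))) = C1 + sqrt(3)*z


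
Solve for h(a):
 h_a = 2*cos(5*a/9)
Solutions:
 h(a) = C1 + 18*sin(5*a/9)/5


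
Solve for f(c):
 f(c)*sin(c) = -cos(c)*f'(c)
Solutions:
 f(c) = C1*cos(c)


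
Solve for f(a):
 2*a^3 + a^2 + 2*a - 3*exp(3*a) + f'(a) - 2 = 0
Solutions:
 f(a) = C1 - a^4/2 - a^3/3 - a^2 + 2*a + exp(3*a)


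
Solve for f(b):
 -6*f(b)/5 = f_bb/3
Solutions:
 f(b) = C1*sin(3*sqrt(10)*b/5) + C2*cos(3*sqrt(10)*b/5)


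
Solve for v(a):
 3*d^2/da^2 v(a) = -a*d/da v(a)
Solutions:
 v(a) = C1 + C2*erf(sqrt(6)*a/6)


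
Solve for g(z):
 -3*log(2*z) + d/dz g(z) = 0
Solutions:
 g(z) = C1 + 3*z*log(z) - 3*z + z*log(8)


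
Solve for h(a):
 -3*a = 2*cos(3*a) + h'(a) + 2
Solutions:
 h(a) = C1 - 3*a^2/2 - 2*a - 2*sin(3*a)/3


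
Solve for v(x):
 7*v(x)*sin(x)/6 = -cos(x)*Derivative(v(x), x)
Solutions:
 v(x) = C1*cos(x)^(7/6)


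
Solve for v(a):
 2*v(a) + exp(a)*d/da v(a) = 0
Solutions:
 v(a) = C1*exp(2*exp(-a))


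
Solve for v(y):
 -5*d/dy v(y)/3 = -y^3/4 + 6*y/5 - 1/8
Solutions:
 v(y) = C1 + 3*y^4/80 - 9*y^2/25 + 3*y/40


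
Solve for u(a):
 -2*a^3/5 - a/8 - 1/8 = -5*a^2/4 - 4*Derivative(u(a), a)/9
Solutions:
 u(a) = C1 + 9*a^4/40 - 15*a^3/16 + 9*a^2/64 + 9*a/32


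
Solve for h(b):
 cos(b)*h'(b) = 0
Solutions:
 h(b) = C1


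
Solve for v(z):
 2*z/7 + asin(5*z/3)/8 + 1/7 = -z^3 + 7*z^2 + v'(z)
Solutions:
 v(z) = C1 + z^4/4 - 7*z^3/3 + z^2/7 + z*asin(5*z/3)/8 + z/7 + sqrt(9 - 25*z^2)/40


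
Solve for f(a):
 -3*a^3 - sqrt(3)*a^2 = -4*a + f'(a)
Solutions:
 f(a) = C1 - 3*a^4/4 - sqrt(3)*a^3/3 + 2*a^2


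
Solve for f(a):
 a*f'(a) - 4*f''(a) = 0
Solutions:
 f(a) = C1 + C2*erfi(sqrt(2)*a/4)


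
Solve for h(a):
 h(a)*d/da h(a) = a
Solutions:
 h(a) = -sqrt(C1 + a^2)
 h(a) = sqrt(C1 + a^2)


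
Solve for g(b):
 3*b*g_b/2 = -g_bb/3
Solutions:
 g(b) = C1 + C2*erf(3*b/2)


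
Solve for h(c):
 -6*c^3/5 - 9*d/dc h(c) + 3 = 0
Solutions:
 h(c) = C1 - c^4/30 + c/3


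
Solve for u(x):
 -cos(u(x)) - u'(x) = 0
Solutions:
 u(x) = pi - asin((C1 + exp(2*x))/(C1 - exp(2*x)))
 u(x) = asin((C1 + exp(2*x))/(C1 - exp(2*x)))


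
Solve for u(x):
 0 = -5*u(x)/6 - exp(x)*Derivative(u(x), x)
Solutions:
 u(x) = C1*exp(5*exp(-x)/6)


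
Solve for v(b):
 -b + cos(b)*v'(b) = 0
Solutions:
 v(b) = C1 + Integral(b/cos(b), b)


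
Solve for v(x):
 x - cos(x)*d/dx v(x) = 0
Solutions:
 v(x) = C1 + Integral(x/cos(x), x)


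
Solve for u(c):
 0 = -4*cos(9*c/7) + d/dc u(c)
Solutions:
 u(c) = C1 + 28*sin(9*c/7)/9


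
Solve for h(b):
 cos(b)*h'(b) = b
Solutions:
 h(b) = C1 + Integral(b/cos(b), b)


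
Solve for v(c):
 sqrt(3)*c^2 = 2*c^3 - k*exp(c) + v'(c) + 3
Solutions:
 v(c) = C1 - c^4/2 + sqrt(3)*c^3/3 - 3*c + k*exp(c)


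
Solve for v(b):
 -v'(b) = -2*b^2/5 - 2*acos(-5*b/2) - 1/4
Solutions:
 v(b) = C1 + 2*b^3/15 + 2*b*acos(-5*b/2) + b/4 + 2*sqrt(4 - 25*b^2)/5


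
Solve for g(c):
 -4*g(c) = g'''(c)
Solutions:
 g(c) = C3*exp(-2^(2/3)*c) + (C1*sin(2^(2/3)*sqrt(3)*c/2) + C2*cos(2^(2/3)*sqrt(3)*c/2))*exp(2^(2/3)*c/2)


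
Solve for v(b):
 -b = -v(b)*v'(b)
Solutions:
 v(b) = -sqrt(C1 + b^2)
 v(b) = sqrt(C1 + b^2)


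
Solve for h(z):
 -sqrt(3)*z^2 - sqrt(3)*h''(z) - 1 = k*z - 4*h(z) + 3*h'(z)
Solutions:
 h(z) = C1*exp(sqrt(3)*z*(-3 + sqrt(9 + 16*sqrt(3)))/6) + C2*exp(-sqrt(3)*z*(3 + sqrt(9 + 16*sqrt(3)))/6) + k*z/4 + 3*k/16 + sqrt(3)*z^2/4 + 3*sqrt(3)*z/8 + 9*sqrt(3)/32 + 5/8


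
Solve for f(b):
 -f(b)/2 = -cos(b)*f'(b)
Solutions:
 f(b) = C1*(sin(b) + 1)^(1/4)/(sin(b) - 1)^(1/4)


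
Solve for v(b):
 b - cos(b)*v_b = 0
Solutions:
 v(b) = C1 + Integral(b/cos(b), b)


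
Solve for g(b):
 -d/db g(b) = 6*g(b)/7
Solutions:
 g(b) = C1*exp(-6*b/7)


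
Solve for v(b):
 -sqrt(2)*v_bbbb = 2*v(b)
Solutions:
 v(b) = (C1*sin(2^(5/8)*b/2) + C2*cos(2^(5/8)*b/2))*exp(-2^(5/8)*b/2) + (C3*sin(2^(5/8)*b/2) + C4*cos(2^(5/8)*b/2))*exp(2^(5/8)*b/2)


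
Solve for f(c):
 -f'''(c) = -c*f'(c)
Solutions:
 f(c) = C1 + Integral(C2*airyai(c) + C3*airybi(c), c)


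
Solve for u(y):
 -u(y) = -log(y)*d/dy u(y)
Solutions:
 u(y) = C1*exp(li(y))


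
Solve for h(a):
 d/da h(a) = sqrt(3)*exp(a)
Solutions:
 h(a) = C1 + sqrt(3)*exp(a)


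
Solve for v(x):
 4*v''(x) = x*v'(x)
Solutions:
 v(x) = C1 + C2*erfi(sqrt(2)*x/4)


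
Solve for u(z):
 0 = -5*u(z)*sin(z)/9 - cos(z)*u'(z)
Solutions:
 u(z) = C1*cos(z)^(5/9)


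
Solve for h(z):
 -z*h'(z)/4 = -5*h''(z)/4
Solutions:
 h(z) = C1 + C2*erfi(sqrt(10)*z/10)


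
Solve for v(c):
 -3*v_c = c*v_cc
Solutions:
 v(c) = C1 + C2/c^2


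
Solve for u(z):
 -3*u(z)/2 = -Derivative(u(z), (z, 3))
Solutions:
 u(z) = C3*exp(2^(2/3)*3^(1/3)*z/2) + (C1*sin(2^(2/3)*3^(5/6)*z/4) + C2*cos(2^(2/3)*3^(5/6)*z/4))*exp(-2^(2/3)*3^(1/3)*z/4)


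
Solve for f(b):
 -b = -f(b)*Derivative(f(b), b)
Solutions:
 f(b) = -sqrt(C1 + b^2)
 f(b) = sqrt(C1 + b^2)


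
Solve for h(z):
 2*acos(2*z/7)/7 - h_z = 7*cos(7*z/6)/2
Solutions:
 h(z) = C1 + 2*z*acos(2*z/7)/7 - sqrt(49 - 4*z^2)/7 - 3*sin(7*z/6)


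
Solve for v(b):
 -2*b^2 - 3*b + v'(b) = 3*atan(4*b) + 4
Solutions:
 v(b) = C1 + 2*b^3/3 + 3*b^2/2 + 3*b*atan(4*b) + 4*b - 3*log(16*b^2 + 1)/8


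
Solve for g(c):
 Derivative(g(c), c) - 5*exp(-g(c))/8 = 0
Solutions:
 g(c) = log(C1 + 5*c/8)


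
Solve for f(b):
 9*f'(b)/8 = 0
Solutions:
 f(b) = C1


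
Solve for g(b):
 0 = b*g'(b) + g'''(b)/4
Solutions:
 g(b) = C1 + Integral(C2*airyai(-2^(2/3)*b) + C3*airybi(-2^(2/3)*b), b)


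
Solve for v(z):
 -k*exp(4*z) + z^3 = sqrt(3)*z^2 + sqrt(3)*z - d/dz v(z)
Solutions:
 v(z) = C1 + k*exp(4*z)/4 - z^4/4 + sqrt(3)*z^3/3 + sqrt(3)*z^2/2


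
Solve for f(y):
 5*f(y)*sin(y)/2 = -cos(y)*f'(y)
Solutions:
 f(y) = C1*cos(y)^(5/2)


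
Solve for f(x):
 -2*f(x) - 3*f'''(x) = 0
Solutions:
 f(x) = C3*exp(-2^(1/3)*3^(2/3)*x/3) + (C1*sin(2^(1/3)*3^(1/6)*x/2) + C2*cos(2^(1/3)*3^(1/6)*x/2))*exp(2^(1/3)*3^(2/3)*x/6)


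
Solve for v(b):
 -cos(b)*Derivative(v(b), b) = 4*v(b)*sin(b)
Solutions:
 v(b) = C1*cos(b)^4


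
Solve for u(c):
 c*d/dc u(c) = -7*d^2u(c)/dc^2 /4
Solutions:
 u(c) = C1 + C2*erf(sqrt(14)*c/7)


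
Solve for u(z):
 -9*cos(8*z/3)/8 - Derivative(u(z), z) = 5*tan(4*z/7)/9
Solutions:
 u(z) = C1 + 35*log(cos(4*z/7))/36 - 27*sin(8*z/3)/64


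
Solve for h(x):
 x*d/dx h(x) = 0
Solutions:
 h(x) = C1


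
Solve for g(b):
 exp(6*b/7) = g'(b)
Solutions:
 g(b) = C1 + 7*exp(6*b/7)/6


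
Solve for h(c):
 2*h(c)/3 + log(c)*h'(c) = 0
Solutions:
 h(c) = C1*exp(-2*li(c)/3)


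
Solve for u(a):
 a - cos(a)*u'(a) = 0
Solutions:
 u(a) = C1 + Integral(a/cos(a), a)


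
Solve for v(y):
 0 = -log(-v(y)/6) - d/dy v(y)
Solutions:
 Integral(1/(log(-_y) - log(6)), (_y, v(y))) = C1 - y


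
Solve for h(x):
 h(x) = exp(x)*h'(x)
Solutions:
 h(x) = C1*exp(-exp(-x))


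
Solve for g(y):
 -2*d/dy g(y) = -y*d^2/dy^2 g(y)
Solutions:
 g(y) = C1 + C2*y^3


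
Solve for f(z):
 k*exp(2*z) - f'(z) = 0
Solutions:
 f(z) = C1 + k*exp(2*z)/2


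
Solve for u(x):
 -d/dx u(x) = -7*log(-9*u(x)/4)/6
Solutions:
 -6*Integral(1/(log(-_y) - 2*log(2) + 2*log(3)), (_y, u(x)))/7 = C1 - x


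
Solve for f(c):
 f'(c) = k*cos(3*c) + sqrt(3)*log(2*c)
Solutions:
 f(c) = C1 + sqrt(3)*c*(log(c) - 1) + sqrt(3)*c*log(2) + k*sin(3*c)/3


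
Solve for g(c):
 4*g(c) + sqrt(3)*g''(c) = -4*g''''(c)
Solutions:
 g(c) = (C1*sin(c*cos(atan(sqrt(183)/3)/2)) + C2*cos(c*cos(atan(sqrt(183)/3)/2)))*exp(-c*sin(atan(sqrt(183)/3)/2)) + (C3*sin(c*cos(atan(sqrt(183)/3)/2)) + C4*cos(c*cos(atan(sqrt(183)/3)/2)))*exp(c*sin(atan(sqrt(183)/3)/2))


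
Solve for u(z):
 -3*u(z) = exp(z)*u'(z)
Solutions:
 u(z) = C1*exp(3*exp(-z))


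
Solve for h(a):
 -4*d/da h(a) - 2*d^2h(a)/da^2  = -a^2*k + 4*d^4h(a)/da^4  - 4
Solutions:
 h(a) = C1 + C2*exp(-6^(1/3)*a*(-(18 + sqrt(330))^(1/3) + 6^(1/3)/(18 + sqrt(330))^(1/3))/12)*sin(2^(1/3)*3^(1/6)*a*(3*2^(1/3)/(18 + sqrt(330))^(1/3) + 3^(2/3)*(18 + sqrt(330))^(1/3))/12) + C3*exp(-6^(1/3)*a*(-(18 + sqrt(330))^(1/3) + 6^(1/3)/(18 + sqrt(330))^(1/3))/12)*cos(2^(1/3)*3^(1/6)*a*(3*2^(1/3)/(18 + sqrt(330))^(1/3) + 3^(2/3)*(18 + sqrt(330))^(1/3))/12) + C4*exp(6^(1/3)*a*(-(18 + sqrt(330))^(1/3) + 6^(1/3)/(18 + sqrt(330))^(1/3))/6) + a^3*k/12 - a^2*k/8 + a*k/8 + a


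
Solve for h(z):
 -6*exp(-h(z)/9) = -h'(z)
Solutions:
 h(z) = 9*log(C1 + 2*z/3)


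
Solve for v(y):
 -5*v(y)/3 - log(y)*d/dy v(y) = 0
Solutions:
 v(y) = C1*exp(-5*li(y)/3)


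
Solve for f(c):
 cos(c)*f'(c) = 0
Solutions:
 f(c) = C1


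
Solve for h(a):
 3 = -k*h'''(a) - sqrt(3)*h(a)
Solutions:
 h(a) = C1*exp(3^(1/6)*a*(-1/k)^(1/3)) + C2*exp(a*(-1/k)^(1/3)*(-3^(1/6) + 3^(2/3)*I)/2) + C3*exp(-a*(-1/k)^(1/3)*(3^(1/6) + 3^(2/3)*I)/2) - sqrt(3)


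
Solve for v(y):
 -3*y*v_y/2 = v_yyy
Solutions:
 v(y) = C1 + Integral(C2*airyai(-2^(2/3)*3^(1/3)*y/2) + C3*airybi(-2^(2/3)*3^(1/3)*y/2), y)


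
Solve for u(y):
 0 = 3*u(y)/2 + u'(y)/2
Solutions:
 u(y) = C1*exp(-3*y)


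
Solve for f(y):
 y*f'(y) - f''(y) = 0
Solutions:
 f(y) = C1 + C2*erfi(sqrt(2)*y/2)


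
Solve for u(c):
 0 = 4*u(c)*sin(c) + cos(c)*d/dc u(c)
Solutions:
 u(c) = C1*cos(c)^4


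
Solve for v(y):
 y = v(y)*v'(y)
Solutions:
 v(y) = -sqrt(C1 + y^2)
 v(y) = sqrt(C1 + y^2)


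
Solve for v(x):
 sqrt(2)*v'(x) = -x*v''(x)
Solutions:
 v(x) = C1 + C2*x^(1 - sqrt(2))


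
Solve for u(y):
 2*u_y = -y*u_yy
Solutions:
 u(y) = C1 + C2/y


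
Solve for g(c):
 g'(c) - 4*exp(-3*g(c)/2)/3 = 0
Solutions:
 g(c) = 2*log(C1 + 2*c)/3
 g(c) = 2*log((-1 - sqrt(3)*I)*(C1 + 2*c)^(1/3)/2)
 g(c) = 2*log((-1 + sqrt(3)*I)*(C1 + 2*c)^(1/3)/2)


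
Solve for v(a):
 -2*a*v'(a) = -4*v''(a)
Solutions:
 v(a) = C1 + C2*erfi(a/2)


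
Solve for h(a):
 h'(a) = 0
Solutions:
 h(a) = C1


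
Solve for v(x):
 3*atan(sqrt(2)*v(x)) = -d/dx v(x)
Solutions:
 Integral(1/atan(sqrt(2)*_y), (_y, v(x))) = C1 - 3*x


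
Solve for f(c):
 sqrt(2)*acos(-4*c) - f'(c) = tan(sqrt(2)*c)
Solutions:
 f(c) = C1 + sqrt(2)*(c*acos(-4*c) + sqrt(1 - 16*c^2)/4) + sqrt(2)*log(cos(sqrt(2)*c))/2


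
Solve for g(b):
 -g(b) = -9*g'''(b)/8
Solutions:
 g(b) = C3*exp(2*3^(1/3)*b/3) + (C1*sin(3^(5/6)*b/3) + C2*cos(3^(5/6)*b/3))*exp(-3^(1/3)*b/3)


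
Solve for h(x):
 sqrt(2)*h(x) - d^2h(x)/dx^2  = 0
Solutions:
 h(x) = C1*exp(-2^(1/4)*x) + C2*exp(2^(1/4)*x)


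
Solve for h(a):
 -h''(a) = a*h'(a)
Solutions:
 h(a) = C1 + C2*erf(sqrt(2)*a/2)


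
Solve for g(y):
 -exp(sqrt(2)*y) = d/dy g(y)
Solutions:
 g(y) = C1 - sqrt(2)*exp(sqrt(2)*y)/2


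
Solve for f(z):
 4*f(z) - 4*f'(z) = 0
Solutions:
 f(z) = C1*exp(z)


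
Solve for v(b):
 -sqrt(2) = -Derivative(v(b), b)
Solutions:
 v(b) = C1 + sqrt(2)*b


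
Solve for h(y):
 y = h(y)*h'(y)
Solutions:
 h(y) = -sqrt(C1 + y^2)
 h(y) = sqrt(C1 + y^2)


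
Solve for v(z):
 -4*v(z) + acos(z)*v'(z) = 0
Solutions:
 v(z) = C1*exp(4*Integral(1/acos(z), z))


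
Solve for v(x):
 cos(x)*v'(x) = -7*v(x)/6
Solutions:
 v(x) = C1*(sin(x) - 1)^(7/12)/(sin(x) + 1)^(7/12)


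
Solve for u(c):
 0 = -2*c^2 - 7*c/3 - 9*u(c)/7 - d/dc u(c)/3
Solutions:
 u(c) = C1*exp(-27*c/7) - 14*c^2/9 - 245*c/243 + 1715/6561


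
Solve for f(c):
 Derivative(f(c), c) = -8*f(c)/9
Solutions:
 f(c) = C1*exp(-8*c/9)


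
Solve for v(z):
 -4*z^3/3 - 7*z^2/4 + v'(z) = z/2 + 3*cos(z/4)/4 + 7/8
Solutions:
 v(z) = C1 + z^4/3 + 7*z^3/12 + z^2/4 + 7*z/8 + 3*sin(z/4)


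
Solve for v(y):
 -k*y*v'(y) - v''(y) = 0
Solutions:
 v(y) = Piecewise((-sqrt(2)*sqrt(pi)*C1*erf(sqrt(2)*sqrt(k)*y/2)/(2*sqrt(k)) - C2, (k > 0) | (k < 0)), (-C1*y - C2, True))


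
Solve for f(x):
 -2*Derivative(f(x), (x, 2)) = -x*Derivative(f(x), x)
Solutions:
 f(x) = C1 + C2*erfi(x/2)


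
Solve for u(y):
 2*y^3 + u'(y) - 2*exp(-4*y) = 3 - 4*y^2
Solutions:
 u(y) = C1 - y^4/2 - 4*y^3/3 + 3*y - exp(-4*y)/2


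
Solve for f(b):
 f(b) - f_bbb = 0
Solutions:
 f(b) = C3*exp(b) + (C1*sin(sqrt(3)*b/2) + C2*cos(sqrt(3)*b/2))*exp(-b/2)


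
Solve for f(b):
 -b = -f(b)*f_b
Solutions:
 f(b) = -sqrt(C1 + b^2)
 f(b) = sqrt(C1 + b^2)


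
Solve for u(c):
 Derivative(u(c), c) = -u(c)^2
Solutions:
 u(c) = 1/(C1 + c)


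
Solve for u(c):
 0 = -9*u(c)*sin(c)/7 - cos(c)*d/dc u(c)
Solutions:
 u(c) = C1*cos(c)^(9/7)


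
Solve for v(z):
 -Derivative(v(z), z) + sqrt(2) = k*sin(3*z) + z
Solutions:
 v(z) = C1 + k*cos(3*z)/3 - z^2/2 + sqrt(2)*z


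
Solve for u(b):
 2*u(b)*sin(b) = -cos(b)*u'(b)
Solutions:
 u(b) = C1*cos(b)^2


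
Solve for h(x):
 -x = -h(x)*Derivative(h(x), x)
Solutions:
 h(x) = -sqrt(C1 + x^2)
 h(x) = sqrt(C1 + x^2)


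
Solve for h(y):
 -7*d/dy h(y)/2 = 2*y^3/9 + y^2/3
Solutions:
 h(y) = C1 - y^4/63 - 2*y^3/63


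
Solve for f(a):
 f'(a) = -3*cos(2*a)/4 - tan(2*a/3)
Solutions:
 f(a) = C1 + 3*log(cos(2*a/3))/2 - 3*sin(2*a)/8


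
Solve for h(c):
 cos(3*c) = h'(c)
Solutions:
 h(c) = C1 + sin(3*c)/3


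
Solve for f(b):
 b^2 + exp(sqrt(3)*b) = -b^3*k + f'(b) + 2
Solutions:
 f(b) = C1 + b^4*k/4 + b^3/3 - 2*b + sqrt(3)*exp(sqrt(3)*b)/3


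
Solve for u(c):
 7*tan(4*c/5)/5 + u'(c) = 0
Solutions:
 u(c) = C1 + 7*log(cos(4*c/5))/4


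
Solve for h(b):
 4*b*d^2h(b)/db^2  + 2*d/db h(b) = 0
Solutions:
 h(b) = C1 + C2*sqrt(b)


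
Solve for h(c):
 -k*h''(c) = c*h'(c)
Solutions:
 h(c) = C1 + C2*sqrt(k)*erf(sqrt(2)*c*sqrt(1/k)/2)


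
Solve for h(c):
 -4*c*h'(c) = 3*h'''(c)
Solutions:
 h(c) = C1 + Integral(C2*airyai(-6^(2/3)*c/3) + C3*airybi(-6^(2/3)*c/3), c)


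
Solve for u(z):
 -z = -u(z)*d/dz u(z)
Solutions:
 u(z) = -sqrt(C1 + z^2)
 u(z) = sqrt(C1 + z^2)


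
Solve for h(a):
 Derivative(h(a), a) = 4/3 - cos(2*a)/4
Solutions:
 h(a) = C1 + 4*a/3 - sin(2*a)/8


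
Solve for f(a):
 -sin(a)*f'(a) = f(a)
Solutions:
 f(a) = C1*sqrt(cos(a) + 1)/sqrt(cos(a) - 1)


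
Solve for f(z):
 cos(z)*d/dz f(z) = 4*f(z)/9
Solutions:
 f(z) = C1*(sin(z) + 1)^(2/9)/(sin(z) - 1)^(2/9)


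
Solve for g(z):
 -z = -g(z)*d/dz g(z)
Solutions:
 g(z) = -sqrt(C1 + z^2)
 g(z) = sqrt(C1 + z^2)


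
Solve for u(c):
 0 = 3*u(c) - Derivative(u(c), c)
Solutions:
 u(c) = C1*exp(3*c)


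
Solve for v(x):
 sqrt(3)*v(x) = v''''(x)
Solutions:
 v(x) = C1*exp(-3^(1/8)*x) + C2*exp(3^(1/8)*x) + C3*sin(3^(1/8)*x) + C4*cos(3^(1/8)*x)


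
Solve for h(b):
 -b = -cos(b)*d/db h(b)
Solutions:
 h(b) = C1 + Integral(b/cos(b), b)


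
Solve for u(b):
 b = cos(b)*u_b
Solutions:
 u(b) = C1 + Integral(b/cos(b), b)


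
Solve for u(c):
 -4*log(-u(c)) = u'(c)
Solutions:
 -li(-u(c)) = C1 - 4*c


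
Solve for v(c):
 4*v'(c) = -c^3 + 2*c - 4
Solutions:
 v(c) = C1 - c^4/16 + c^2/4 - c


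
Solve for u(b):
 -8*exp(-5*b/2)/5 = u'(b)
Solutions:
 u(b) = C1 + 16*exp(-5*b/2)/25


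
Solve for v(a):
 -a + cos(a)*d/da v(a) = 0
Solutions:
 v(a) = C1 + Integral(a/cos(a), a)


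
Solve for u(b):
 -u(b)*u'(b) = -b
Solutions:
 u(b) = -sqrt(C1 + b^2)
 u(b) = sqrt(C1 + b^2)


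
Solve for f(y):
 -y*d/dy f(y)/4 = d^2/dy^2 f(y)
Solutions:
 f(y) = C1 + C2*erf(sqrt(2)*y/4)


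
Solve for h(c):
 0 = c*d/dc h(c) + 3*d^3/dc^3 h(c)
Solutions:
 h(c) = C1 + Integral(C2*airyai(-3^(2/3)*c/3) + C3*airybi(-3^(2/3)*c/3), c)


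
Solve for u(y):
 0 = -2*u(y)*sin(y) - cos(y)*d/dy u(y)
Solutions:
 u(y) = C1*cos(y)^2


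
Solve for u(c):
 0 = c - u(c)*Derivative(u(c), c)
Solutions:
 u(c) = -sqrt(C1 + c^2)
 u(c) = sqrt(C1 + c^2)


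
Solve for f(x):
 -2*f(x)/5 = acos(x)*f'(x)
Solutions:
 f(x) = C1*exp(-2*Integral(1/acos(x), x)/5)


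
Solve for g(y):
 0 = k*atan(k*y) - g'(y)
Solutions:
 g(y) = C1 + k*Piecewise((y*atan(k*y) - log(k^2*y^2 + 1)/(2*k), Ne(k, 0)), (0, True))


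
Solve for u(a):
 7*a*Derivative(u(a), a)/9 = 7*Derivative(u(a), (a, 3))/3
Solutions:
 u(a) = C1 + Integral(C2*airyai(3^(2/3)*a/3) + C3*airybi(3^(2/3)*a/3), a)


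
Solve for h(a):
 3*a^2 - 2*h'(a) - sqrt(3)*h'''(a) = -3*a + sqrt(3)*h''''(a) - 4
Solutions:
 h(a) = C1 + C2*exp(a*(-2 + (1 + 9*sqrt(3) + sqrt(-1 + (1 + 9*sqrt(3))^2))^(-1/3) + (1 + 9*sqrt(3) + sqrt(-1 + (1 + 9*sqrt(3))^2))^(1/3))/6)*sin(sqrt(3)*a*(-(1 + 9*sqrt(3) + sqrt(-1 + (1 + 9*sqrt(3))^2))^(1/3) + (1 + 9*sqrt(3) + sqrt(-1 + (1 + 9*sqrt(3))^2))^(-1/3))/6) + C3*exp(a*(-2 + (1 + 9*sqrt(3) + sqrt(-1 + (1 + 9*sqrt(3))^2))^(-1/3) + (1 + 9*sqrt(3) + sqrt(-1 + (1 + 9*sqrt(3))^2))^(1/3))/6)*cos(sqrt(3)*a*(-(1 + 9*sqrt(3) + sqrt(-1 + (1 + 9*sqrt(3))^2))^(1/3) + (1 + 9*sqrt(3) + sqrt(-1 + (1 + 9*sqrt(3))^2))^(-1/3))/6) + C4*exp(-a*((1 + 9*sqrt(3) + sqrt(-1 + (1 + 9*sqrt(3))^2))^(-1/3) + 1 + (1 + 9*sqrt(3) + sqrt(-1 + (1 + 9*sqrt(3))^2))^(1/3))/3) + a^3/2 + 3*a^2/4 - 3*sqrt(3)*a/2 + 2*a


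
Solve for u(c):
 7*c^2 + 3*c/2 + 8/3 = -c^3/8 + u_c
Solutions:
 u(c) = C1 + c^4/32 + 7*c^3/3 + 3*c^2/4 + 8*c/3


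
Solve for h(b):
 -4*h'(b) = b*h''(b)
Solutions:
 h(b) = C1 + C2/b^3


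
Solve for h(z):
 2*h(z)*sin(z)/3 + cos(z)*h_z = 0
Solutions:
 h(z) = C1*cos(z)^(2/3)


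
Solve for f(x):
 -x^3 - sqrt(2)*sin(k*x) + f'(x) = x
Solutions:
 f(x) = C1 + x^4/4 + x^2/2 - sqrt(2)*cos(k*x)/k


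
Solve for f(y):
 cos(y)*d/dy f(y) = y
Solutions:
 f(y) = C1 + Integral(y/cos(y), y)


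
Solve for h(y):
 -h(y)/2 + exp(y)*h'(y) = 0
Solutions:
 h(y) = C1*exp(-exp(-y)/2)


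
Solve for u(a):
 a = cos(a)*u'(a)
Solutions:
 u(a) = C1 + Integral(a/cos(a), a)


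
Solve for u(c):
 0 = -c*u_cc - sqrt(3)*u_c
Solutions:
 u(c) = C1 + C2*c^(1 - sqrt(3))


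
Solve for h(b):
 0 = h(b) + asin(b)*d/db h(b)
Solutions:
 h(b) = C1*exp(-Integral(1/asin(b), b))


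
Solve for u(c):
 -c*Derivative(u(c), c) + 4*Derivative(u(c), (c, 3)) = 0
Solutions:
 u(c) = C1 + Integral(C2*airyai(2^(1/3)*c/2) + C3*airybi(2^(1/3)*c/2), c)


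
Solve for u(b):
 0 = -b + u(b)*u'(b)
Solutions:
 u(b) = -sqrt(C1 + b^2)
 u(b) = sqrt(C1 + b^2)


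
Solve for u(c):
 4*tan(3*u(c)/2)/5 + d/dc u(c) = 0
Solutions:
 u(c) = -2*asin(C1*exp(-6*c/5))/3 + 2*pi/3
 u(c) = 2*asin(C1*exp(-6*c/5))/3


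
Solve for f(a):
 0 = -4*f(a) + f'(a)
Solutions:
 f(a) = C1*exp(4*a)


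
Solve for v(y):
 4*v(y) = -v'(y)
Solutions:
 v(y) = C1*exp(-4*y)


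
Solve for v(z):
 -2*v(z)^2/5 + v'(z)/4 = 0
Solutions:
 v(z) = -5/(C1 + 8*z)


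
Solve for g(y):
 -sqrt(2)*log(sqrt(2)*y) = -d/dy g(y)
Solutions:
 g(y) = C1 + sqrt(2)*y*log(y) - sqrt(2)*y + sqrt(2)*y*log(2)/2


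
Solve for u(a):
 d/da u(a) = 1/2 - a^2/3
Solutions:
 u(a) = C1 - a^3/9 + a/2


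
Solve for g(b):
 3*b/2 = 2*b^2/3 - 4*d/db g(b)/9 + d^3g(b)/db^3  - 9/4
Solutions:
 g(b) = C1 + C2*exp(-2*b/3) + C3*exp(2*b/3) + b^3/2 - 27*b^2/16 + 27*b/16


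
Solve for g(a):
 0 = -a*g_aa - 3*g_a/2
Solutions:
 g(a) = C1 + C2/sqrt(a)


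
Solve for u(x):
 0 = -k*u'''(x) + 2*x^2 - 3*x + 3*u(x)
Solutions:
 u(x) = C1*exp(3^(1/3)*x*(1/k)^(1/3)) + C2*exp(x*(-3^(1/3) + 3^(5/6)*I)*(1/k)^(1/3)/2) + C3*exp(-x*(3^(1/3) + 3^(5/6)*I)*(1/k)^(1/3)/2) - 2*x^2/3 + x


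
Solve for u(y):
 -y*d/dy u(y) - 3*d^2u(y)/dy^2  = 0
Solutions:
 u(y) = C1 + C2*erf(sqrt(6)*y/6)


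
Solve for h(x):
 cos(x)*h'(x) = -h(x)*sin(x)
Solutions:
 h(x) = C1*cos(x)


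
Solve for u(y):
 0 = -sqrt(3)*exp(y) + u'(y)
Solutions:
 u(y) = C1 + sqrt(3)*exp(y)


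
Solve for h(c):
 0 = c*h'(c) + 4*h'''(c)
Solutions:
 h(c) = C1 + Integral(C2*airyai(-2^(1/3)*c/2) + C3*airybi(-2^(1/3)*c/2), c)


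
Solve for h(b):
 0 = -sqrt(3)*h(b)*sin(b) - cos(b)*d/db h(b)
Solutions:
 h(b) = C1*cos(b)^(sqrt(3))


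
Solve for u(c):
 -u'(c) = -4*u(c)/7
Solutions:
 u(c) = C1*exp(4*c/7)


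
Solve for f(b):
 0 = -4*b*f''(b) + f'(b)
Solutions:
 f(b) = C1 + C2*b^(5/4)


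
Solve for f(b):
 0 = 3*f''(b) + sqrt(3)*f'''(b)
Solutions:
 f(b) = C1 + C2*b + C3*exp(-sqrt(3)*b)


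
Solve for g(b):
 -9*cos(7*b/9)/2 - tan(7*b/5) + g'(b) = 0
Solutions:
 g(b) = C1 - 5*log(cos(7*b/5))/7 + 81*sin(7*b/9)/14


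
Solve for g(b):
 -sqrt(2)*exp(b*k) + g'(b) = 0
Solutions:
 g(b) = C1 + sqrt(2)*exp(b*k)/k


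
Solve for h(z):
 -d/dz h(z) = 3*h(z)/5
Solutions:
 h(z) = C1*exp(-3*z/5)


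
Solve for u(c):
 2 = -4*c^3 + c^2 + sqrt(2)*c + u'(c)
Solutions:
 u(c) = C1 + c^4 - c^3/3 - sqrt(2)*c^2/2 + 2*c


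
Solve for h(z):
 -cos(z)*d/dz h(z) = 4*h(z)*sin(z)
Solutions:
 h(z) = C1*cos(z)^4


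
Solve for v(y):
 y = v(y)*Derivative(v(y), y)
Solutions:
 v(y) = -sqrt(C1 + y^2)
 v(y) = sqrt(C1 + y^2)


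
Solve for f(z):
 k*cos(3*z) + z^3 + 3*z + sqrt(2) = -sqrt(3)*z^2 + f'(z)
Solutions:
 f(z) = C1 + k*sin(3*z)/3 + z^4/4 + sqrt(3)*z^3/3 + 3*z^2/2 + sqrt(2)*z


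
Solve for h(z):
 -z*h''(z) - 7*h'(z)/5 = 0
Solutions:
 h(z) = C1 + C2/z^(2/5)


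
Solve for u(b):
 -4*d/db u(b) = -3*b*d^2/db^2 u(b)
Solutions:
 u(b) = C1 + C2*b^(7/3)


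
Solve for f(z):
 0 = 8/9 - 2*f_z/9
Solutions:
 f(z) = C1 + 4*z


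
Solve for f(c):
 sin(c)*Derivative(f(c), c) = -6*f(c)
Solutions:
 f(c) = C1*(cos(c)^3 + 3*cos(c)^2 + 3*cos(c) + 1)/(cos(c)^3 - 3*cos(c)^2 + 3*cos(c) - 1)
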